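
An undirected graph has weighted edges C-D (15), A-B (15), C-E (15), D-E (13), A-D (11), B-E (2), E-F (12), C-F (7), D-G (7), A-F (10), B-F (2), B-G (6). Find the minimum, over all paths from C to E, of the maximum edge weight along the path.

7

Checking several routes:
C-F-A-D-E: max(7, 10, 11, 13) = 13
C-F-B-E: max(7, 2, 2) = 7
C-F-E: max(7, 12) = 12
C-F-A-D-G-B-E: max(7, 10, 11, 7, 6, 2) = 11
The minimum achievable maximum is 7.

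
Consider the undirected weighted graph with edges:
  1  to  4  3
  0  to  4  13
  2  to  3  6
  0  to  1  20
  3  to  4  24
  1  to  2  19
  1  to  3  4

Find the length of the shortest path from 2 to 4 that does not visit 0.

13

Candidate routes:
2→3→4: 6 + 24 = 30
2→3→1→4: 6 + 4 + 3 = 13
2→1→4: 19 + 3 = 22
2→1→3→4: 19 + 4 + 24 = 47
Best route has total 13.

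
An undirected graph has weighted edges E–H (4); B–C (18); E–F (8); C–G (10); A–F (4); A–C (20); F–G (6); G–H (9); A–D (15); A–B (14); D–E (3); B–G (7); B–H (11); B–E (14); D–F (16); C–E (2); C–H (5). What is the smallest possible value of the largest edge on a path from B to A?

A few of the B→A routes:
B → G → H → C → E → F → A: max(7, 9, 5, 2, 8, 4) = 9
B → G → F → A: max(7, 6, 4) = 7
B → G → H → E → F → A: max(7, 9, 4, 8, 4) = 9
B → G → C → E → F → A: max(7, 10, 2, 8, 4) = 10
Best route has worst link 7.

7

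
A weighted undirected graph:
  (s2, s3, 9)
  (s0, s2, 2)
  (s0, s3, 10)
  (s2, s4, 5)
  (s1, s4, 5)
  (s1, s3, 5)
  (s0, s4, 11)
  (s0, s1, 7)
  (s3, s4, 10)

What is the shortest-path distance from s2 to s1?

Checking several routes:
s2 -> s0 -> s3 -> s1: 2 + 10 + 5 = 17
s2 -> s0 -> s1: 2 + 7 = 9
s2 -> s0 -> s4 -> s1: 2 + 11 + 5 = 18
s2 -> s4 -> s1: 5 + 5 = 10
s2 -> s3 -> s1: 9 + 5 = 14
Shortest: 9.

9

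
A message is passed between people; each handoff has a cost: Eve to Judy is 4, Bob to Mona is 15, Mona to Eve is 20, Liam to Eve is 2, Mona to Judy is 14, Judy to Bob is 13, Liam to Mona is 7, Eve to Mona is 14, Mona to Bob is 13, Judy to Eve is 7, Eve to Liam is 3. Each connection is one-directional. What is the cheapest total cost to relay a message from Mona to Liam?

Routes from Mona to Liam:
Mona -> Judy -> Eve -> Liam: 14 + 7 + 3 = 24
Mona -> Eve -> Liam: 20 + 3 = 23
Shortest: 23.

23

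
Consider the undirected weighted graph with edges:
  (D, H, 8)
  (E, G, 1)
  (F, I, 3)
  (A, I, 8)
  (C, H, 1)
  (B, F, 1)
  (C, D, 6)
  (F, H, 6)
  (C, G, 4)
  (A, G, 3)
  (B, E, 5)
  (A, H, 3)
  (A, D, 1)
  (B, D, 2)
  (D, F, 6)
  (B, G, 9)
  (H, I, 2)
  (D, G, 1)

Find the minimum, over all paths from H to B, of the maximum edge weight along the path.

Checking several routes:
H→A→G→D→B: max(3, 3, 1, 2) = 3
H→I→F→B: max(2, 3, 1) = 3
H→A→D→B: max(3, 1, 2) = 3
H→C→G→D→B: max(1, 4, 1, 2) = 4
H→C→G→A→D→B: max(1, 4, 3, 1, 2) = 4
The minimum achievable maximum is 3.

3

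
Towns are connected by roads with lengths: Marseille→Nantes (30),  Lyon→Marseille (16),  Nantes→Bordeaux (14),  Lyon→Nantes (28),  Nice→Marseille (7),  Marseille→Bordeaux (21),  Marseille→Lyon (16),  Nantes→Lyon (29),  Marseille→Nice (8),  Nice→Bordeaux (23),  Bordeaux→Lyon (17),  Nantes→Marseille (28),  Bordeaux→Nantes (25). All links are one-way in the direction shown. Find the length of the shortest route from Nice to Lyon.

23

Checking several routes:
Nice-Bordeaux-Lyon: 23 + 17 = 40
Nice-Marseille-Nantes-Lyon: 7 + 30 + 29 = 66
Nice-Marseille-Bordeaux-Lyon: 7 + 21 + 17 = 45
Nice-Marseille-Lyon: 7 + 16 = 23
The minimum is 23.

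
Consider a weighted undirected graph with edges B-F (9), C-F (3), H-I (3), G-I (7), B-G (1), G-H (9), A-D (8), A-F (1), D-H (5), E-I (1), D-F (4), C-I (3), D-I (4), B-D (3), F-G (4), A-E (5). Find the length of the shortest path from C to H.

Some routes from C to H:
C - I - H: 3 + 3 = 6
C - I - D - H: 3 + 4 + 5 = 12
C - F - D - I - H: 3 + 4 + 4 + 3 = 14
C - F - A - E - I - H: 3 + 1 + 5 + 1 + 3 = 13
C - F - D - H: 3 + 4 + 5 = 12
Best route has total 6.

6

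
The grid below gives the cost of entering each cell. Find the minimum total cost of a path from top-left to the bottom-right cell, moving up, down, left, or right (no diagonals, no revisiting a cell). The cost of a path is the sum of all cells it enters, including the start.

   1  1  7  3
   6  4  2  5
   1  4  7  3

16

Take [0,0] [0,1] [1,1] [1,2] [1,3] [2,3] for a total of 1 + 1 + 4 + 2 + 5 + 3 = 16.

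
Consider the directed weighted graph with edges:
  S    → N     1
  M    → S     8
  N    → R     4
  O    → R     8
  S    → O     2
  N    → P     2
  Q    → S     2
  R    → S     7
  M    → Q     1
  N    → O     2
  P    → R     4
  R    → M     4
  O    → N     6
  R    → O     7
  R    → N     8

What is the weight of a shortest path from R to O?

7

Some routes from R to O:
R -> O: 7
R -> M -> Q -> S -> O: 4 + 1 + 2 + 2 = 9
R -> S -> N -> O: 7 + 1 + 2 = 10
R -> S -> O: 7 + 2 = 9
R -> N -> O: 8 + 2 = 10
Best route has total 7.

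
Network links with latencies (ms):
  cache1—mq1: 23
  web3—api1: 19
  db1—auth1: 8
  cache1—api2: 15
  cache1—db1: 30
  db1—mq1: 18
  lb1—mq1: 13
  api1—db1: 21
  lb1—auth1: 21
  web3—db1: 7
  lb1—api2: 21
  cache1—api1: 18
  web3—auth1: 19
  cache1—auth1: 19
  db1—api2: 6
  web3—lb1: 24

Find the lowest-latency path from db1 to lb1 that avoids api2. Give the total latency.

Checking several routes:
db1 -> mq1 -> lb1: 18 + 13 = 31
db1 -> web3 -> lb1: 7 + 24 = 31
db1 -> auth1 -> lb1: 8 + 21 = 29
db1 -> web3 -> auth1 -> lb1: 7 + 19 + 21 = 47
db1 -> auth1 -> web3 -> lb1: 8 + 19 + 24 = 51
The minimum is 29 ms.

29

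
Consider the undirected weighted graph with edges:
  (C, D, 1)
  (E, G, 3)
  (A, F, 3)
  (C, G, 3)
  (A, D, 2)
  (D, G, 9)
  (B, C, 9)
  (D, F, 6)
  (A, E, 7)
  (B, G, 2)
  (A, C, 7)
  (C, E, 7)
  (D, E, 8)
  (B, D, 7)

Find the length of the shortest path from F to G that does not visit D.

Routes from F to G avoiding D:
F→A→C→B→G: 3 + 7 + 9 + 2 = 21
F→A→E→C→G: 3 + 7 + 7 + 3 = 20
F→A→C→G: 3 + 7 + 3 = 13
F→A→C→E→G: 3 + 7 + 7 + 3 = 20
F→A→E→C→B→G: 3 + 7 + 7 + 9 + 2 = 28
F→A→E→G: 3 + 7 + 3 = 13
Shortest: 13.

13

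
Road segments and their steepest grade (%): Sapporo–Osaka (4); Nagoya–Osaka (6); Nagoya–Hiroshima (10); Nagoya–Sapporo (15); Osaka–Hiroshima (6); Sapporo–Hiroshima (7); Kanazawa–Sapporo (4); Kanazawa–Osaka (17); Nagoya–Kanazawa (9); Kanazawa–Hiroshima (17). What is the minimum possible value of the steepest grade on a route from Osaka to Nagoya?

A few of the Osaka→Nagoya routes:
Osaka-Hiroshima-Sapporo-Kanazawa-Nagoya: max(6, 7, 4, 9) = 9
Osaka-Nagoya: max(6) = 6
Osaka-Sapporo-Kanazawa-Nagoya: max(4, 4, 9) = 9
Osaka-Sapporo-Hiroshima-Nagoya: max(4, 7, 10) = 10
Smallest bottleneck: 6%.

6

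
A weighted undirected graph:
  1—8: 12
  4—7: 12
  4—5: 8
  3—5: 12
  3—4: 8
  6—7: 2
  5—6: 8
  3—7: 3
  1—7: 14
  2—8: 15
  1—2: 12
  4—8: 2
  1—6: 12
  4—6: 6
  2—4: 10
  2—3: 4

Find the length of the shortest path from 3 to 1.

16

Checking several routes:
3-7-6-1: 3 + 2 + 12 = 17
3-4-8-1: 8 + 2 + 12 = 22
3-7-1: 3 + 14 = 17
3-2-1: 4 + 12 = 16
Shortest: 16.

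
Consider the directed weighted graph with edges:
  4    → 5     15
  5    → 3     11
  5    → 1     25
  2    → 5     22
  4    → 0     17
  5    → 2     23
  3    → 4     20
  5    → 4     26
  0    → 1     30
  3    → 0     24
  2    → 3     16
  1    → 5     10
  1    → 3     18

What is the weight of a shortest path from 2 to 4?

36

Paths from 2 to 4:
2-5-1-3-4: 22 + 25 + 18 + 20 = 85
2-5-4: 22 + 26 = 48
2-5-3-4: 22 + 11 + 20 = 53
2-3-4: 16 + 20 = 36
2-3-0-1-5-4: 16 + 24 + 30 + 10 + 26 = 106
The minimum is 36.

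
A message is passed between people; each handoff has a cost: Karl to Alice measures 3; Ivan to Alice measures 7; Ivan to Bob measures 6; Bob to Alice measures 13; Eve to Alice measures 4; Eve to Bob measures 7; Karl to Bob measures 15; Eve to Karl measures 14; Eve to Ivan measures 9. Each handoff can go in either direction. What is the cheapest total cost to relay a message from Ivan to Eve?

9

Checking several routes:
Ivan - Alice - Karl - Eve: 7 + 3 + 14 = 24
Ivan - Alice - Eve: 7 + 4 = 11
Ivan - Eve: 9
Ivan - Alice - Bob - Eve: 7 + 13 + 7 = 27
Ivan - Bob - Alice - Eve: 6 + 13 + 4 = 23
Ivan - Bob - Eve: 6 + 7 = 13
The minimum is 9.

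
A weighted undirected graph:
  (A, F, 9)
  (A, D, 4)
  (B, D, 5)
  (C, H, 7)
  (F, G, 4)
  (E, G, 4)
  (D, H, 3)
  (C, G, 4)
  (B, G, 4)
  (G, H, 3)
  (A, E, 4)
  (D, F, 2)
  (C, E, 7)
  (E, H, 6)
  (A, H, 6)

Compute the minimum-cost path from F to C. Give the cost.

8

Some routes from F to C:
F-D-H-C: 2 + 3 + 7 = 12
F-D-H-G-C: 2 + 3 + 3 + 4 = 12
F-G-C: 4 + 4 = 8
The minimum is 8.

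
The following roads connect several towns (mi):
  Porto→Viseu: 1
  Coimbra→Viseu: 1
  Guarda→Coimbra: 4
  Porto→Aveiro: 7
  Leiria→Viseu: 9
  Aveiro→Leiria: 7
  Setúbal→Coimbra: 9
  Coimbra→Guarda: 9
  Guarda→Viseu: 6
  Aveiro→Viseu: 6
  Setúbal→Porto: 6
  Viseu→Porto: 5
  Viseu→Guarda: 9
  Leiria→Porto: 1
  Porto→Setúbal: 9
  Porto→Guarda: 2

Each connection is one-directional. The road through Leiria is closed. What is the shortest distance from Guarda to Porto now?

Routes from Guarda to Porto avoiding Leiria:
Guarda → Coimbra → Viseu → Porto: 4 + 1 + 5 = 10
Guarda → Viseu → Porto: 6 + 5 = 11
Best route has total 10 mi.

10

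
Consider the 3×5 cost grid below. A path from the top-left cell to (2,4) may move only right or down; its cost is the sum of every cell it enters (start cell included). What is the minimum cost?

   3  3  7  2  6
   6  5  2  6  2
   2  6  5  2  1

21

Best path: (0,0) -> (0,1) -> (1,1) -> (1,2) -> (2,2) -> (2,3) -> (2,4)
Cost: 3 + 3 + 5 + 2 + 5 + 2 + 1 = 21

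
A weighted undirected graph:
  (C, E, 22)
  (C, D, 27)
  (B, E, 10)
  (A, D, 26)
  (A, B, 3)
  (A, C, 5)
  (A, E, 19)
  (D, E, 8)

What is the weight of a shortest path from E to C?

18

Some routes from E to C:
E → D → A → C: 8 + 26 + 5 = 39
E → C: 22
E → B → A → D → C: 10 + 3 + 26 + 27 = 66
E → D → C: 8 + 27 = 35
E → A → C: 19 + 5 = 24
E → B → A → C: 10 + 3 + 5 = 18
Best route has total 18.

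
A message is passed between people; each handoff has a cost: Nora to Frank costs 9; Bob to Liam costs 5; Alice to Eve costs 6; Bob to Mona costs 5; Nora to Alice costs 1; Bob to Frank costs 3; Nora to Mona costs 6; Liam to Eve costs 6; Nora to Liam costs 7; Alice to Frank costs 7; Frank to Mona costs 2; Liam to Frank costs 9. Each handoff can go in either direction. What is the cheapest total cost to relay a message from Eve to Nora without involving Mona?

Some routes from Eve to Nora avoiding Mona:
Eve -> Liam -> Frank -> Alice -> Nora: 6 + 9 + 7 + 1 = 23
Eve -> Liam -> Nora: 6 + 7 = 13
Eve -> Alice -> Frank -> Nora: 6 + 7 + 9 = 22
Eve -> Liam -> Bob -> Frank -> Alice -> Nora: 6 + 5 + 3 + 7 + 1 = 22
Eve -> Alice -> Nora: 6 + 1 = 7
The minimum is 7.

7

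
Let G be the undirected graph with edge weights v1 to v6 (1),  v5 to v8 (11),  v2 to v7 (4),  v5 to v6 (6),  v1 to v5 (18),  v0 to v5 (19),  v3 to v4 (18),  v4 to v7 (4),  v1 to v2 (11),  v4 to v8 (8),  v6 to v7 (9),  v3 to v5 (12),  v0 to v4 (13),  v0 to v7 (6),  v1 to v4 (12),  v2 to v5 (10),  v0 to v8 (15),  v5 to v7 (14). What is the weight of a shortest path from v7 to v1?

10

Some routes from v7 to v1:
v7 → v4 → v1: 4 + 12 = 16
v7 → v2 → v1: 4 + 11 = 15
v7 → v6 → v1: 9 + 1 = 10
v7 → v5 → v6 → v1: 14 + 6 + 1 = 21
Shortest: 10.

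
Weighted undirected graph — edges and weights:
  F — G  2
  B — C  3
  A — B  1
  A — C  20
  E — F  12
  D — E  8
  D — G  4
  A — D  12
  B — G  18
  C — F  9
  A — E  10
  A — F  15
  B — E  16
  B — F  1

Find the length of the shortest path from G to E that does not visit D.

14

A few of the G→E routes:
G → F → B → A → E: 2 + 1 + 1 + 10 = 14
G → F → C → B → A → E: 2 + 9 + 3 + 1 + 10 = 25
G → F → E: 2 + 12 = 14
G → F → B → E: 2 + 1 + 16 = 19
Best route has total 14.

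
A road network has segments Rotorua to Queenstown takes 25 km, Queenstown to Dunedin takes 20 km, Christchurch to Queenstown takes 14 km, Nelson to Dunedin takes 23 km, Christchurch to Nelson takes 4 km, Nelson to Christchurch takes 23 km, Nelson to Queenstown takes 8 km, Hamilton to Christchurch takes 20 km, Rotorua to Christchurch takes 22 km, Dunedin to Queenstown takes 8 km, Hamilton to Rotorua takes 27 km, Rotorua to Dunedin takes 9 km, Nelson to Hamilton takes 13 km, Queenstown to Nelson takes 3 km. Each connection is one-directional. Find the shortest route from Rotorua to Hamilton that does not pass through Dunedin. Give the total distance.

Paths from Rotorua to Hamilton avoiding Dunedin:
Rotorua-Queenstown-Nelson-Hamilton: 25 + 3 + 13 = 41
Rotorua-Christchurch-Queenstown-Nelson-Hamilton: 22 + 14 + 3 + 13 = 52
Rotorua-Christchurch-Nelson-Hamilton: 22 + 4 + 13 = 39
Shortest: 39 km.

39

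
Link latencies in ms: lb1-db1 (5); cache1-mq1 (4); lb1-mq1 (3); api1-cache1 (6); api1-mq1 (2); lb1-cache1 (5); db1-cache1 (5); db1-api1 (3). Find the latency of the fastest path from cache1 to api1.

Some routes from cache1 to api1:
cache1→db1→api1: 5 + 3 = 8
cache1→lb1→mq1→api1: 5 + 3 + 2 = 10
cache1→mq1→api1: 4 + 2 = 6
cache1→lb1→db1→api1: 5 + 5 + 3 = 13
cache1→api1: 6
The minimum is 6 ms.

6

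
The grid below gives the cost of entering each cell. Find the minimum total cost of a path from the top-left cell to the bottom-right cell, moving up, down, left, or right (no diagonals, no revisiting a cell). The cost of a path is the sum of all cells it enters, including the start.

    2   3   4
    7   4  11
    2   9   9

Path [0,0] [0,1] [1,1] [2,1] [2,2]: 2 + 3 + 4 + 9 + 9 = 27.

27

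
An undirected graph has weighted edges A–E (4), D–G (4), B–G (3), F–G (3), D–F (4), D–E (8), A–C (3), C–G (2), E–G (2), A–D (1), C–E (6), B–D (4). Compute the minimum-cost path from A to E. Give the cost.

4

Checking several routes:
A - D - E: 1 + 8 = 9
A - C - G - E: 3 + 2 + 2 = 7
A - D - G - E: 1 + 4 + 2 = 7
A - C - E: 3 + 6 = 9
A - E: 4
The minimum is 4.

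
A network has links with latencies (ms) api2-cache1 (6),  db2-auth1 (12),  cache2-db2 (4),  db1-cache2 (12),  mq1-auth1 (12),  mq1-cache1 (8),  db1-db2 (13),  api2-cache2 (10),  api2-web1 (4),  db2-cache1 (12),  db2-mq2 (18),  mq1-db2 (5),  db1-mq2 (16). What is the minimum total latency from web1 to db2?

Routes from web1 to db2:
web1-api2-cache1-mq1-auth1-db2: 4 + 6 + 8 + 12 + 12 = 42
web1-api2-cache1-db2: 4 + 6 + 12 = 22
web1-api2-cache2-db2: 4 + 10 + 4 = 18
web1-api2-cache2-db1-db2: 4 + 10 + 12 + 13 = 39
web1-api2-cache1-mq1-db2: 4 + 6 + 8 + 5 = 23
web1-api2-cache2-db1-mq2-db2: 4 + 10 + 12 + 16 + 18 = 60
Shortest: 18 ms.

18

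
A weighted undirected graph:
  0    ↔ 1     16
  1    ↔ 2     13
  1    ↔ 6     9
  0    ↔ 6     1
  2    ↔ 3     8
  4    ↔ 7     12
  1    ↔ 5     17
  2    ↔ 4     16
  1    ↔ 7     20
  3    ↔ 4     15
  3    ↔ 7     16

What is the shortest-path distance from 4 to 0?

39

A few of the 4→0 routes:
4 -> 2 -> 1 -> 6 -> 0: 16 + 13 + 9 + 1 = 39
4 -> 7 -> 1 -> 6 -> 0: 12 + 20 + 9 + 1 = 42
4 -> 2 -> 1 -> 0: 16 + 13 + 16 = 45
Shortest: 39.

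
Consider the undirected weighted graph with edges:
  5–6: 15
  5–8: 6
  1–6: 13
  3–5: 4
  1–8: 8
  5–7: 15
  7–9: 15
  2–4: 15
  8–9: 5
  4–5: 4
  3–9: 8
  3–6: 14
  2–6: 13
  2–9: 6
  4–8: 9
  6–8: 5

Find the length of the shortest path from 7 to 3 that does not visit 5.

23

A few of the 7→3 routes:
7 - 9 - 3: 15 + 8 = 23
7 - 9 - 8 - 1 - 6 - 3: 15 + 5 + 8 + 13 + 14 = 55
7 - 9 - 8 - 6 - 3: 15 + 5 + 5 + 14 = 39
7 - 9 - 2 - 6 - 3: 15 + 6 + 13 + 14 = 48
Shortest: 23.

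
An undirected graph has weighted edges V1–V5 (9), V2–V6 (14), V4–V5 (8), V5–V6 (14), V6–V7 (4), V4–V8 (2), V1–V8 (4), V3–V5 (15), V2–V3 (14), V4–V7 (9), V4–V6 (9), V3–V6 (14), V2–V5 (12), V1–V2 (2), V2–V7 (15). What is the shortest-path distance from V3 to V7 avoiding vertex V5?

Comparing a few candidate routes:
V3→V6→V4→V7: 14 + 9 + 9 = 32
V3→V2→V1→V8→V4→V7: 14 + 2 + 4 + 2 + 9 = 31
V3→V2→V7: 14 + 15 = 29
V3→V2→V6→V7: 14 + 14 + 4 = 32
V3→V6→V7: 14 + 4 = 18
The minimum is 18.

18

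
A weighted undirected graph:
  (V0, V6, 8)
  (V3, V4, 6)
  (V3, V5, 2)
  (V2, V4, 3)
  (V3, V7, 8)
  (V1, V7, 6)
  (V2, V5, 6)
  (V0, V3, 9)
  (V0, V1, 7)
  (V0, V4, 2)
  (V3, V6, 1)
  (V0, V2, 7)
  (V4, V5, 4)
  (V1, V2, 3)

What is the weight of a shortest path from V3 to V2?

Checking several routes:
V3 - V5 - V4 - V2: 2 + 4 + 3 = 9
V3 - V4 - V2: 6 + 3 = 9
V3 - V5 - V2: 2 + 6 = 8
Best route has total 8.

8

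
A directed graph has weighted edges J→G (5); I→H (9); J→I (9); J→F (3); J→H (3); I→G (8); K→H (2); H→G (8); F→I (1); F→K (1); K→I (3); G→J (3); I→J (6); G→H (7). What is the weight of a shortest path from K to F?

Routes from K to F:
K-I-J-F: 3 + 6 + 3 = 12
K-H-G-J-F: 2 + 8 + 3 + 3 = 16
K-I-G-J-F: 3 + 8 + 3 + 3 = 17
K-I-H-G-J-F: 3 + 9 + 8 + 3 + 3 = 26
The minimum is 12.

12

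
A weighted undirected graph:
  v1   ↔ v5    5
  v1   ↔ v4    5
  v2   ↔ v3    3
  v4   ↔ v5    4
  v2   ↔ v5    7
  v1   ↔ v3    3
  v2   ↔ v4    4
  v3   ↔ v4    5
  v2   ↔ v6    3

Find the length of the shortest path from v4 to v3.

5

Comparing a few candidate routes:
v4 - v3: 5
v4 - v2 - v3: 4 + 3 = 7
v4 - v5 - v1 - v3: 4 + 5 + 3 = 12
v4 - v5 - v2 - v3: 4 + 7 + 3 = 14
v4 - v1 - v3: 5 + 3 = 8
The minimum is 5.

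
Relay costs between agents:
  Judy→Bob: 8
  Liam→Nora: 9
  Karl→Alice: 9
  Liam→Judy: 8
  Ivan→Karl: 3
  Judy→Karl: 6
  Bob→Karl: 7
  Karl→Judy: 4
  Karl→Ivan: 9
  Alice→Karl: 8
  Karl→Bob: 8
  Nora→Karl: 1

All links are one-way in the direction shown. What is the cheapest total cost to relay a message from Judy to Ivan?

15

Routes from Judy to Ivan:
Judy - Karl - Ivan: 6 + 9 = 15
Judy - Bob - Karl - Ivan: 8 + 7 + 9 = 24
Best route has total 15.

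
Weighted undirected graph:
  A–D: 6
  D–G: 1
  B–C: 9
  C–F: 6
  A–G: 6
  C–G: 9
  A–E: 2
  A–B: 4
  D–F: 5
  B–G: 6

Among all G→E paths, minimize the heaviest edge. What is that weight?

6

Comparing a few candidate routes:
G - B - A - E: max(6, 4, 2) = 6
G - A - E: max(6, 2) = 6
G - C - B - A - E: max(9, 9, 4, 2) = 9
G - D - A - E: max(1, 6, 2) = 6
G - D - F - C - B - A - E: max(1, 5, 6, 9, 4, 2) = 9
G - B - C - F - D - A - E: max(6, 9, 6, 5, 6, 2) = 9
The minimum achievable maximum is 6.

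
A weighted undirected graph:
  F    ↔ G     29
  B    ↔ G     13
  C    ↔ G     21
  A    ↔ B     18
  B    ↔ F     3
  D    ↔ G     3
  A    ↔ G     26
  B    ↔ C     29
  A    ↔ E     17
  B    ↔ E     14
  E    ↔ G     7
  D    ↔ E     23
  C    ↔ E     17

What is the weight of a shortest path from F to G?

Comparing a few candidate routes:
F - B - E - G: 3 + 14 + 7 = 24
F - B - G: 3 + 13 = 16
F - G: 29
F - B - A - E - G: 3 + 18 + 17 + 7 = 45
F - B - A - G: 3 + 18 + 26 = 47
F - B - E - D - G: 3 + 14 + 23 + 3 = 43
Best route has total 16.

16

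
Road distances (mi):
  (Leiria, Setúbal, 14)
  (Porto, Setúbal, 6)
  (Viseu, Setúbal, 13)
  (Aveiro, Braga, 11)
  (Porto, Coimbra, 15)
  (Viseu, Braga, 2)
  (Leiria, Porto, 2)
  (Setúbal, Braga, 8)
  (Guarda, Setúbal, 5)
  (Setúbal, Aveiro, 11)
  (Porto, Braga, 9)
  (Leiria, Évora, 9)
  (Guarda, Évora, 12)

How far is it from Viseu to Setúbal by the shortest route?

10

Routes from Viseu to Setúbal:
Viseu -> Braga -> Porto -> Leiria -> Évora -> Guarda -> Setúbal: 2 + 9 + 2 + 9 + 12 + 5 = 39
Viseu -> Setúbal: 13
Viseu -> Braga -> Porto -> Setúbal: 2 + 9 + 6 = 17
Viseu -> Braga -> Setúbal: 2 + 8 = 10
Viseu -> Braga -> Aveiro -> Setúbal: 2 + 11 + 11 = 24
Viseu -> Braga -> Porto -> Leiria -> Setúbal: 2 + 9 + 2 + 14 = 27
Shortest: 10 mi.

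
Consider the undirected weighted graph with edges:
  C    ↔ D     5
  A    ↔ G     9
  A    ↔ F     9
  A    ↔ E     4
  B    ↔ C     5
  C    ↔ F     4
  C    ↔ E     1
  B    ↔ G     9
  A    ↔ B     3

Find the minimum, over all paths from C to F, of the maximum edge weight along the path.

Comparing a few candidate routes:
C - B - A - F: max(5, 3, 9) = 9
C - F: max(4) = 4
C - E - A - F: max(1, 4, 9) = 9
Best route has worst link 4.

4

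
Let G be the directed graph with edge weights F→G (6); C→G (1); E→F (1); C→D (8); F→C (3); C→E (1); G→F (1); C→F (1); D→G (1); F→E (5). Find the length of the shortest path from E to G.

Routes from E to G:
E→F→G: 1 + 6 = 7
E→F→C→G: 1 + 3 + 1 = 5
E→F→C→D→G: 1 + 3 + 8 + 1 = 13
The minimum is 5.

5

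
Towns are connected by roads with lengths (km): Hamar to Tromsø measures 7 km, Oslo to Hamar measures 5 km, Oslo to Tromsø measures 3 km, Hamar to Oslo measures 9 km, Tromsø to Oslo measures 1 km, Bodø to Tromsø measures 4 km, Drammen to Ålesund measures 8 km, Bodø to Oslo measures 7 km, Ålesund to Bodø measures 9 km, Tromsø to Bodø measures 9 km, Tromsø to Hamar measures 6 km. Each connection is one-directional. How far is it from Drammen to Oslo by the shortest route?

22

Candidate routes:
Drammen → Ålesund → Bodø → Tromsø → Hamar → Oslo: 8 + 9 + 4 + 6 + 9 = 36
Drammen → Ålesund → Bodø → Tromsø → Oslo: 8 + 9 + 4 + 1 = 22
Drammen → Ålesund → Bodø → Oslo: 8 + 9 + 7 = 24
Best route has total 22 km.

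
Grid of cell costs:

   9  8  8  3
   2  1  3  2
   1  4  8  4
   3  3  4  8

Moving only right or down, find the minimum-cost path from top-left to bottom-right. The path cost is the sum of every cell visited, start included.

29

Take (0,0) → (1,0) → (1,1) → (1,2) → (1,3) → (2,3) → (3,3) for a total of 9 + 2 + 1 + 3 + 2 + 4 + 8 = 29.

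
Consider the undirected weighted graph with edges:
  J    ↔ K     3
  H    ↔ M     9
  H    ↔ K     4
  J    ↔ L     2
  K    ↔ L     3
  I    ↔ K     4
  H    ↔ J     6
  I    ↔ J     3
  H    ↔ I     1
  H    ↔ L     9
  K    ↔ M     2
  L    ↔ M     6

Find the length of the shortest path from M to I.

A few of the M→I routes:
M→H→I: 9 + 1 = 10
M→K→H→I: 2 + 4 + 1 = 7
M→K→I: 2 + 4 = 6
M→K→L→J→I: 2 + 3 + 2 + 3 = 10
M→L→J→I: 6 + 2 + 3 = 11
M→K→J→I: 2 + 3 + 3 = 8
Shortest: 6.

6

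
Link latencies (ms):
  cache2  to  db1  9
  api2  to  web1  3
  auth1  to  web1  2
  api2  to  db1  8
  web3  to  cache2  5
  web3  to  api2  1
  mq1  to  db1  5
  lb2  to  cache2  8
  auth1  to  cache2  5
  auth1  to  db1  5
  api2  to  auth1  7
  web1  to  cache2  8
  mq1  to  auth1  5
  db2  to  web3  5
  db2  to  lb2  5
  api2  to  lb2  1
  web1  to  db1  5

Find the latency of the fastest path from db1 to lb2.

9

Some routes from db1 to lb2:
db1 -> auth1 -> api2 -> lb2: 5 + 7 + 1 = 13
db1 -> auth1 -> web1 -> api2 -> lb2: 5 + 2 + 3 + 1 = 11
db1 -> web1 -> api2 -> lb2: 5 + 3 + 1 = 9
db1 -> web1 -> auth1 -> api2 -> lb2: 5 + 2 + 7 + 1 = 15
db1 -> api2 -> lb2: 8 + 1 = 9
Best route has total 9 ms.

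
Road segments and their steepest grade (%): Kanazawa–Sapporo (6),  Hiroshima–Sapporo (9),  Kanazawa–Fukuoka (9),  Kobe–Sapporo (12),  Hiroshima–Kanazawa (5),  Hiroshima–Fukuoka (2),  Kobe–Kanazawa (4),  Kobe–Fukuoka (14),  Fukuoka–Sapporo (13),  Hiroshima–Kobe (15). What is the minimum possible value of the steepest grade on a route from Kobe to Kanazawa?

A few of the Kobe→Kanazawa routes:
Kobe→Sapporo→Fukuoka→Kanazawa: max(12, 13, 9) = 13
Kobe→Kanazawa: max(4) = 4
Kobe→Sapporo→Hiroshima→Kanazawa: max(12, 9, 5) = 12
Kobe→Sapporo→Kanazawa: max(12, 6) = 12
Kobe→Sapporo→Hiroshima→Fukuoka→Kanazawa: max(12, 9, 2, 9) = 12
The minimum achievable maximum is 4%.

4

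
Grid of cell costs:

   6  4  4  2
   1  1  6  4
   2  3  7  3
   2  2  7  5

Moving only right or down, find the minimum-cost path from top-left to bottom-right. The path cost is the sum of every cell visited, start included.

Take r0c0 r1c0 r1c1 r2c1 r3c1 r3c2 r3c3 for a total of 6 + 1 + 1 + 3 + 2 + 7 + 5 = 25.

25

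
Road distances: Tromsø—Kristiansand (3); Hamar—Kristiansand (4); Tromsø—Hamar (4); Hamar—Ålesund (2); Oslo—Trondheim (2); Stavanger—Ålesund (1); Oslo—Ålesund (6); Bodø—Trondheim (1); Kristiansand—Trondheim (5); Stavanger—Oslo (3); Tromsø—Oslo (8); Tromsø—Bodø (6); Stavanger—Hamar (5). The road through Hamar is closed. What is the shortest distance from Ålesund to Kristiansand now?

Some routes from Ålesund to Kristiansand avoiding Hamar:
Ålesund→Oslo→Trondheim→Kristiansand: 6 + 2 + 5 = 13
Ålesund→Stavanger→Oslo→Trondheim→Kristiansand: 1 + 3 + 2 + 5 = 11
Ålesund→Stavanger→Oslo→Tromsø→Kristiansand: 1 + 3 + 8 + 3 = 15
Shortest: 11.

11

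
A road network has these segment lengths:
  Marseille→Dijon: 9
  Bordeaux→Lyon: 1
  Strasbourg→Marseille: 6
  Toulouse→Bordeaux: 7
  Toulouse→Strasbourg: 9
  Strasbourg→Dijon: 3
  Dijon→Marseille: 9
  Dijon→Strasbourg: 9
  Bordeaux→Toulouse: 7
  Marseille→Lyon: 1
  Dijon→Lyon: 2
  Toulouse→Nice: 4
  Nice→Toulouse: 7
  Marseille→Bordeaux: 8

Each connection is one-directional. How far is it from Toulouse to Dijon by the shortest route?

Routes from Toulouse to Dijon:
Toulouse -> Strasbourg -> Dijon: 9 + 3 = 12
Toulouse -> Strasbourg -> Marseille -> Dijon: 9 + 6 + 9 = 24
The minimum is 12.

12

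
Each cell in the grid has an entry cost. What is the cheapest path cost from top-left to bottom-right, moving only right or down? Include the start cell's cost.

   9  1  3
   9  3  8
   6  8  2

One optimal route is [0,0] → [0,1] → [0,2] → [1,2] → [2,2].
Its cost is 9 + 1 + 3 + 8 + 2 = 23.

23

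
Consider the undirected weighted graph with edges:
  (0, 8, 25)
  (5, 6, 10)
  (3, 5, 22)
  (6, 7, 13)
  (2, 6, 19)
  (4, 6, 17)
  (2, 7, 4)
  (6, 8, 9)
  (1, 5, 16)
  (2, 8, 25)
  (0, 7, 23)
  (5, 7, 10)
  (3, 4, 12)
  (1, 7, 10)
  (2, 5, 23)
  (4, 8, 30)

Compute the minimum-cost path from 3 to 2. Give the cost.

36

Checking several routes:
3→5→2: 22 + 23 = 45
3→5→7→2: 22 + 10 + 4 = 36
3→4→6→7→2: 12 + 17 + 13 + 4 = 46
The minimum is 36.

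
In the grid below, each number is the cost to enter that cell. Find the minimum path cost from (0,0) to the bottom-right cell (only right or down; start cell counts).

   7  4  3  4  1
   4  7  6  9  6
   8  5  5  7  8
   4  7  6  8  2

Cheapest: r0c0 r0c1 r0c2 r0c3 r0c4 r1c4 r2c4 r3c4
  7 + 4 + 3 + 4 + 1 + 6 + 8 + 2 = 35

35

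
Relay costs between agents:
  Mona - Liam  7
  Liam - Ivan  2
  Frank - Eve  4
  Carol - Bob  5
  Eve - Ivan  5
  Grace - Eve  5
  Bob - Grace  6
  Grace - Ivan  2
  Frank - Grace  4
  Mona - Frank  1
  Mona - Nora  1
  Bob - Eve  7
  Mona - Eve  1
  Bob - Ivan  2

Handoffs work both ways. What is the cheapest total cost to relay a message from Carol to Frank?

13

Comparing a few candidate routes:
Carol -> Bob -> Eve -> Mona -> Frank: 5 + 7 + 1 + 1 = 14
Carol -> Bob -> Grace -> Frank: 5 + 6 + 4 = 15
Carol -> Bob -> Ivan -> Grace -> Frank: 5 + 2 + 2 + 4 = 13
Carol -> Bob -> Ivan -> Eve -> Mona -> Frank: 5 + 2 + 5 + 1 + 1 = 14
Best route has total 13.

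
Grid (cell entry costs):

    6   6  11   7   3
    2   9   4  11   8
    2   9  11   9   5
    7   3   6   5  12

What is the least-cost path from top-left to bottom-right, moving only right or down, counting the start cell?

Path [0,0]→[1,0]→[2,0]→[3,0]→[3,1]→[3,2]→[3,3]→[3,4]: 6 + 2 + 2 + 7 + 3 + 6 + 5 + 12 = 43.

43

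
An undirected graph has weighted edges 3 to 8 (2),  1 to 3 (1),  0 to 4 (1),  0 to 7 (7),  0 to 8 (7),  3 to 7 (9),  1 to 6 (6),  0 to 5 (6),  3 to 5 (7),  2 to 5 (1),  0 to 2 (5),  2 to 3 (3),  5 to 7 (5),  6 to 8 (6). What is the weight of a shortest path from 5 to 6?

11

Comparing a few candidate routes:
5-3-1-6: 7 + 1 + 6 = 14
5-0-8-6: 6 + 7 + 6 = 19
5-2-3-8-6: 1 + 3 + 2 + 6 = 12
5-3-8-6: 7 + 2 + 6 = 15
5-2-3-1-6: 1 + 3 + 1 + 6 = 11
Best route has total 11.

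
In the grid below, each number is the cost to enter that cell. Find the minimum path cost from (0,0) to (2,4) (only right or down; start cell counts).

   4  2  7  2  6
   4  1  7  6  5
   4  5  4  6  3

25

Best path: r0c0 -> r0c1 -> r1c1 -> r2c1 -> r2c2 -> r2c3 -> r2c4
Cost: 4 + 2 + 1 + 5 + 4 + 6 + 3 = 25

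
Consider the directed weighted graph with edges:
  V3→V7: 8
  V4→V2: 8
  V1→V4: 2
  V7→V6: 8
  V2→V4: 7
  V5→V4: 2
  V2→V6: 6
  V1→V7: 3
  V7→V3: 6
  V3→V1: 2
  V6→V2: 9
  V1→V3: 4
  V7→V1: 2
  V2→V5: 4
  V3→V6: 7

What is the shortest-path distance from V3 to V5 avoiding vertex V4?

Candidate routes:
V3 - V1 - V7 - V6 - V2 - V5: 2 + 3 + 8 + 9 + 4 = 26
V3 - V7 - V6 - V2 - V5: 8 + 8 + 9 + 4 = 29
V3 - V6 - V2 - V5: 7 + 9 + 4 = 20
The minimum is 20.

20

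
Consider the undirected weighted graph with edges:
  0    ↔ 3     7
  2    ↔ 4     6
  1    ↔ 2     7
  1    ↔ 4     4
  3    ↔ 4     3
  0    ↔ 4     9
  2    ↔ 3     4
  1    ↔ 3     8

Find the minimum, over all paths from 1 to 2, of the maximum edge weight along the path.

4

Some routes from 1 to 2:
1 → 3 → 2: max(8, 4) = 8
1 → 4 → 3 → 2: max(4, 3, 4) = 4
1 → 4 → 2: max(4, 6) = 6
1 → 2: max(7) = 7
The minimum achievable maximum is 4.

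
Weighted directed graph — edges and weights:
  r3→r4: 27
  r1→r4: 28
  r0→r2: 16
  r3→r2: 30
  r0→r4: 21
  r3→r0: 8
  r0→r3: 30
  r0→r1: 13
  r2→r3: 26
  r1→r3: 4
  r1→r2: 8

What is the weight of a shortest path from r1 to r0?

Candidate routes:
r1-r3-r0: 4 + 8 = 12
r1-r2-r3-r0: 8 + 26 + 8 = 42
The minimum is 12.

12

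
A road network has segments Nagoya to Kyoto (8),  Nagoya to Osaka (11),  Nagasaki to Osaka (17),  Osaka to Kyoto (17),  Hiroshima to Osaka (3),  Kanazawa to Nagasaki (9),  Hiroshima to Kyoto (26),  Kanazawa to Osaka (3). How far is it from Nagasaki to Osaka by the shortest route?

Routes from Nagasaki to Osaka:
Nagasaki -> Osaka: 17
Nagasaki -> Kanazawa -> Osaka: 9 + 3 = 12
The minimum is 12 km.

12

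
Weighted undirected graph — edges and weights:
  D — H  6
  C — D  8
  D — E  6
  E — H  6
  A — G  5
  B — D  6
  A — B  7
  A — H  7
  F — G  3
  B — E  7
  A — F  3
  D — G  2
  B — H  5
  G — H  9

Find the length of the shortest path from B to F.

Comparing a few candidate routes:
B -> D -> G -> A -> F: 6 + 2 + 5 + 3 = 16
B -> H -> A -> F: 5 + 7 + 3 = 15
B -> A -> F: 7 + 3 = 10
B -> H -> D -> G -> F: 5 + 6 + 2 + 3 = 16
B -> D -> G -> F: 6 + 2 + 3 = 11
B -> A -> G -> F: 7 + 5 + 3 = 15
Best route has total 10.

10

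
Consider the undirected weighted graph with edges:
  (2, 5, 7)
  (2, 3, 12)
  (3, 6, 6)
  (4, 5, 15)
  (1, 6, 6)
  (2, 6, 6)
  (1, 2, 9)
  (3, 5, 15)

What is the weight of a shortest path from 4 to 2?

22

Routes from 4 to 2:
4→5→3→6→2: 15 + 15 + 6 + 6 = 42
4→5→3→6→1→2: 15 + 15 + 6 + 6 + 9 = 51
4→5→3→2: 15 + 15 + 12 = 42
4→5→2: 15 + 7 = 22
The minimum is 22.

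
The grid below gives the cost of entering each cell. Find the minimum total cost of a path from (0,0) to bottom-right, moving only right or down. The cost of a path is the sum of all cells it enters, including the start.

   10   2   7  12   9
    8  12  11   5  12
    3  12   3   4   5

Path [0,0] → [0,1] → [0,2] → [1,2] → [2,2] → [2,3] → [2,4]: 10 + 2 + 7 + 11 + 3 + 4 + 5 = 42.

42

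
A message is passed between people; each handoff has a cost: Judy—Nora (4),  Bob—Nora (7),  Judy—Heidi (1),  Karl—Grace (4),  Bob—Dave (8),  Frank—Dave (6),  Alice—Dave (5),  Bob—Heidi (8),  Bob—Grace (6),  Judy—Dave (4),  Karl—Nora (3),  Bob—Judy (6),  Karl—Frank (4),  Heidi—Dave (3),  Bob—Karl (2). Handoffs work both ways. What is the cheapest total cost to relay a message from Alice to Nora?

13

Some routes from Alice to Nora:
Alice → Dave → Judy → Nora: 5 + 4 + 4 = 13
Alice → Dave → Heidi → Judy → Bob → Karl → Nora: 5 + 3 + 1 + 6 + 2 + 3 = 20
Alice → Dave → Bob → Karl → Nora: 5 + 8 + 2 + 3 = 18
Alice → Dave → Frank → Karl → Nora: 5 + 6 + 4 + 3 = 18
Alice → Dave → Heidi → Judy → Nora: 5 + 3 + 1 + 4 = 13
Best route has total 13.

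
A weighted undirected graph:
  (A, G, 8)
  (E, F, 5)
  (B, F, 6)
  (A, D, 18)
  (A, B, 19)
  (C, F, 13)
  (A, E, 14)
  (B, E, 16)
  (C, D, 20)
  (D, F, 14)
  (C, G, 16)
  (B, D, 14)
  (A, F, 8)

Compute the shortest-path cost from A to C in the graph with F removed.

24

Candidate routes:
A→G→C: 8 + 16 = 24
A→B→D→C: 19 + 14 + 20 = 53
A→E→B→D→C: 14 + 16 + 14 + 20 = 64
A→D→C: 18 + 20 = 38
Best route has total 24.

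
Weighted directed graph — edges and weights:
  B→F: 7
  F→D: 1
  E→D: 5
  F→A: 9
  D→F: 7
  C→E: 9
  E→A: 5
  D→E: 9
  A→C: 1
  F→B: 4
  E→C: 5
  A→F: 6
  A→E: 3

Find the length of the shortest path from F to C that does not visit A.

15

Candidate routes:
F-D-E-C: 1 + 9 + 5 = 15
The minimum is 15.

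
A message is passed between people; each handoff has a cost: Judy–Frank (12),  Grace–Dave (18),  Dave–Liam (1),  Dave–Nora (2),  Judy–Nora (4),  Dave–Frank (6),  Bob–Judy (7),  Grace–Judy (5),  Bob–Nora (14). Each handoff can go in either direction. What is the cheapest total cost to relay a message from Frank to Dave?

6

Candidate routes:
Frank→Judy→Nora→Dave: 12 + 4 + 2 = 18
Frank→Dave: 6
Frank→Judy→Bob→Nora→Dave: 12 + 7 + 14 + 2 = 35
Frank→Judy→Grace→Dave: 12 + 5 + 18 = 35
The minimum is 6.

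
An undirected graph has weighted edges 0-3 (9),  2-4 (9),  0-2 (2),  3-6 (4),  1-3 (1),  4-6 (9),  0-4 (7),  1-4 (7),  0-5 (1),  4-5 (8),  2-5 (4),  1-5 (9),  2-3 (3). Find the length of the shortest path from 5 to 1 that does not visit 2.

A few of the 5→1 routes:
5 - 1: 9
5 - 0 - 4 - 1: 1 + 7 + 7 = 15
5 - 0 - 3 - 1: 1 + 9 + 1 = 11
The minimum is 9.

9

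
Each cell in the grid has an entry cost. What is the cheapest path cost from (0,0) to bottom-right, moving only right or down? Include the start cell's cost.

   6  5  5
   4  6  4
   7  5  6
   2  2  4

25

Cheapest: r0c0→r1c0→r2c0→r3c0→r3c1→r3c2
  6 + 4 + 7 + 2 + 2 + 4 = 25
(Top row then right column would cost 30.)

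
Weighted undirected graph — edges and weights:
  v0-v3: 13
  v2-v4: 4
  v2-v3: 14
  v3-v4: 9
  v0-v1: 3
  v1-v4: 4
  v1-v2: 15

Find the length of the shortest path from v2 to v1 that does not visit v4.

15

Paths from v2 to v1 avoiding v4:
v2 → v1: 15
v2 → v3 → v0 → v1: 14 + 13 + 3 = 30
The minimum is 15.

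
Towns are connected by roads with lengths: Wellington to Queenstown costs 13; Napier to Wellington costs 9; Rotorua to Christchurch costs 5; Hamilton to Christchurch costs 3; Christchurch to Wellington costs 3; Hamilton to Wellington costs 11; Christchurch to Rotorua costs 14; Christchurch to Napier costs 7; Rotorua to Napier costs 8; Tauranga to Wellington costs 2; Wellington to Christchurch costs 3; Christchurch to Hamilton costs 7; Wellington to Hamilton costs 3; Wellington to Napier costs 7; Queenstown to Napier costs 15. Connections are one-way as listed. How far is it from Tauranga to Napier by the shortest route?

Candidate routes:
Tauranga → Wellington → Hamilton → Christchurch → Napier: 2 + 3 + 3 + 7 = 15
Tauranga → Wellington → Christchurch → Rotorua → Napier: 2 + 3 + 14 + 8 = 27
Tauranga → Wellington → Christchurch → Napier: 2 + 3 + 7 = 12
Tauranga → Wellington → Napier: 2 + 7 = 9
Tauranga → Wellington → Hamilton → Christchurch → Rotorua → Napier: 2 + 3 + 3 + 14 + 8 = 30
Tauranga → Wellington → Queenstown → Napier: 2 + 13 + 15 = 30
Shortest: 9.

9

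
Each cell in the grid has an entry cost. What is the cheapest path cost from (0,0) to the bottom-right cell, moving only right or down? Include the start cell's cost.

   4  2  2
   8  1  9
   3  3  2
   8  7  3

15

Best path: r0c0 → r0c1 → r1c1 → r2c1 → r2c2 → r3c2
Cost: 4 + 2 + 1 + 3 + 2 + 3 = 15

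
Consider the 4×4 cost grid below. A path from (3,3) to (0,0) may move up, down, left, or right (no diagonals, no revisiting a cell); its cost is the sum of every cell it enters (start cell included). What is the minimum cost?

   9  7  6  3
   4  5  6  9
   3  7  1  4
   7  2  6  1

29

Cheapest: (3,3) → (2,3) → (2,2) → (2,1) → (2,0) → (1,0) → (0,0)
  1 + 4 + 1 + 7 + 3 + 4 + 9 = 29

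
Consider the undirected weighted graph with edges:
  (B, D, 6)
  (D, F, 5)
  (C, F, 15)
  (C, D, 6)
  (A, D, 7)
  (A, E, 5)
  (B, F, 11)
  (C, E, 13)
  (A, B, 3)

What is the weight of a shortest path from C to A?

Checking several routes:
C → D → B → A: 6 + 6 + 3 = 15
C → E → A: 13 + 5 = 18
C → D → A: 6 + 7 = 13
Shortest: 13.

13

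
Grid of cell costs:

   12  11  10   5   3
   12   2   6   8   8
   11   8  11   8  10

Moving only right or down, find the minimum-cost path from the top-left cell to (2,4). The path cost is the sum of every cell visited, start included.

Cheapest: (0,0)→(0,1)→(1,1)→(1,2)→(1,3)→(1,4)→(2,4)
  12 + 11 + 2 + 6 + 8 + 8 + 10 = 57
(Top row then right column would cost 59.)

57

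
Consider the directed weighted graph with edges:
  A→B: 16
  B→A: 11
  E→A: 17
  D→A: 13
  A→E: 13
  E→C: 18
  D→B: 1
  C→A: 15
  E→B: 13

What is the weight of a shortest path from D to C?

43

Routes from D to C:
D-A-E-C: 13 + 13 + 18 = 44
D-B-A-E-C: 1 + 11 + 13 + 18 = 43
Best route has total 43.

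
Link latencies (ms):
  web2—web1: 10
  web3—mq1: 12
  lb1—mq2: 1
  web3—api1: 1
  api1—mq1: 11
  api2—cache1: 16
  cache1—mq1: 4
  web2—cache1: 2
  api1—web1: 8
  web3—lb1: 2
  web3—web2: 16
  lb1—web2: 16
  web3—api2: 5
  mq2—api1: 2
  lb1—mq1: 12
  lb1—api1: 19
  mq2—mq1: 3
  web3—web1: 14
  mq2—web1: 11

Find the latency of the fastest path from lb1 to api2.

Some routes from lb1 to api2:
lb1 → mq2 → mq1 → api1 → web3 → api2: 1 + 3 + 11 + 1 + 5 = 21
lb1 → mq2 → mq1 → web3 → api2: 1 + 3 + 12 + 5 = 21
lb1 → web3 → api2: 2 + 5 = 7
lb1 → mq2 → api1 → web3 → api2: 1 + 2 + 1 + 5 = 9
The minimum is 7 ms.

7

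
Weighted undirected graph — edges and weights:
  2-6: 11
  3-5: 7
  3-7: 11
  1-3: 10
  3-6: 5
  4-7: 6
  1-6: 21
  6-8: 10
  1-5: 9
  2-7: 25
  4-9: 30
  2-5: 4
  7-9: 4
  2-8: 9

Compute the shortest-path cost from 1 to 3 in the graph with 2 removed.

10

Candidate routes:
1 → 6 → 3: 21 + 5 = 26
1 → 3: 10
1 → 5 → 3: 9 + 7 = 16
Best route has total 10.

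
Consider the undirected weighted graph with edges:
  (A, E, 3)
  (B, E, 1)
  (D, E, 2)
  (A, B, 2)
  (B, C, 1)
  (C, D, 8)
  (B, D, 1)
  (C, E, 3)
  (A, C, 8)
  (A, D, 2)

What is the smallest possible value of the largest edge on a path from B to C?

1

A few of the B→C routes:
B → E → C: max(1, 3) = 3
B → C: max(1) = 1
B → A → E → C: max(2, 3, 3) = 3
B → A → D → E → C: max(2, 2, 2, 3) = 3
Smallest bottleneck: 1.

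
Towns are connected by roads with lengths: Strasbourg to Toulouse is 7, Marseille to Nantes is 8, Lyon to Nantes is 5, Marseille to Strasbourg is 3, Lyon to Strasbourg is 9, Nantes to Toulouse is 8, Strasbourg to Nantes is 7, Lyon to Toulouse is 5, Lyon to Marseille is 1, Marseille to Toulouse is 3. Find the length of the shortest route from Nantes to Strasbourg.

7

Checking several routes:
Nantes-Strasbourg: 7
Nantes-Toulouse-Strasbourg: 8 + 7 = 15
Nantes-Toulouse-Marseille-Strasbourg: 8 + 3 + 3 = 14
Nantes-Marseille-Strasbourg: 8 + 3 = 11
Nantes-Lyon-Strasbourg: 5 + 9 = 14
Nantes-Lyon-Marseille-Strasbourg: 5 + 1 + 3 = 9
The minimum is 7.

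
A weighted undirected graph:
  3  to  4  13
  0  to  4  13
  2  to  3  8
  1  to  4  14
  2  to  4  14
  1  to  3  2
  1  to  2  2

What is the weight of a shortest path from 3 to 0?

26

Checking several routes:
3-4-0: 13 + 13 = 26
3-1-2-4-0: 2 + 2 + 14 + 13 = 31
3-1-4-0: 2 + 14 + 13 = 29
Shortest: 26.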